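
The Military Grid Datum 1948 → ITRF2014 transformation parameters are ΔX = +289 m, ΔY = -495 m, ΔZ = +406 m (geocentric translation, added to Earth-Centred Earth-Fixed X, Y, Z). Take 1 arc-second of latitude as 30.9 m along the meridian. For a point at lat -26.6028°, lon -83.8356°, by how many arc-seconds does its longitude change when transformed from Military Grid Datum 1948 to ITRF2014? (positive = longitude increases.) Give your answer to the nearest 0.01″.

Δλ = 8.48″

sin φ = -0.447803, cos φ = 0.894132, sin λ = -0.994218, cos λ = 0.107382.
East component: ΔE = −sin λ·ΔX + cos λ·ΔY = −(-0.994218)(289) + (0.107382)(-495) = 234.18 m.
1° of latitude spans 3600 × 30.90 = 111240 m; at latitude φ, 1° of longitude spans that × cos φ = 99463.3 m, so Δλ = 234.18 / 99463.3 × 3600 = 8.476″.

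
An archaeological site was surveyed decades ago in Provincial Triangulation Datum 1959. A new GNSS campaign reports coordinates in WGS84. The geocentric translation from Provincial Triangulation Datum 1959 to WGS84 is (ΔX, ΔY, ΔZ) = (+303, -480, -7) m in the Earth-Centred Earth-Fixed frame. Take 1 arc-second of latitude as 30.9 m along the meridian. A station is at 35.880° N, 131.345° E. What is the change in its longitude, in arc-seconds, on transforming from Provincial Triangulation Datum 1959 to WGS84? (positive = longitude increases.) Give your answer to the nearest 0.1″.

sin φ = 0.586090, cos φ = 0.810246, sin λ = 0.750746, cos λ = -0.660592.
East component: ΔE = −sin λ·ΔX + cos λ·ΔY = −(0.750746)(303) + (-0.660592)(-480) = 89.61 m.
1° of latitude spans 3600 × 30.90 = 111240 m; at latitude φ, 1° of longitude spans that × cos φ = 90131.8 m, so Δλ = 89.61 / 90131.8 × 3600 = 3.579″.

Δλ = 3.6″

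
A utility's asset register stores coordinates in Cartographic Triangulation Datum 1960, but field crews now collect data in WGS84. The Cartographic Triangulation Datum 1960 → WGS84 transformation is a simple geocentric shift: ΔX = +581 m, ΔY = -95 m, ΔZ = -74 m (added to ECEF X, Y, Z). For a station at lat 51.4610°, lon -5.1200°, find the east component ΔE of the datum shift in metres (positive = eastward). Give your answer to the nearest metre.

ΔE = -43 m

At φ = 51.4610°, λ = -5.1200°: sin φ = 0.782184, cos φ = 0.623047, sin λ = -0.089242, cos λ = 0.996010.
ΔE = −sin λ·ΔX + cos λ·ΔY = −(-0.089242)·(581) + (0.996010)·(-95) = -42.77 m.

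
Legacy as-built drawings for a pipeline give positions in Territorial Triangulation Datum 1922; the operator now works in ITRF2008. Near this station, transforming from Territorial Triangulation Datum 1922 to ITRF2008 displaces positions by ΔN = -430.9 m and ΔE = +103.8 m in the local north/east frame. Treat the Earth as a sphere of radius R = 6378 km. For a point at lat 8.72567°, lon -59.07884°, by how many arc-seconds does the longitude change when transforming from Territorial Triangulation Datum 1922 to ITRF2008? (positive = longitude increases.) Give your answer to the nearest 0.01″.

Δλ = 3.40″

At latitude 8.72567°, cos φ = 0.988426.
One radian of longitude at latitude φ spans R cos φ, so Δλ = ΔE / (R cos φ) = 103.8 / (6378000 × 0.988426) = 1.6465e-05 rad = 3.396″.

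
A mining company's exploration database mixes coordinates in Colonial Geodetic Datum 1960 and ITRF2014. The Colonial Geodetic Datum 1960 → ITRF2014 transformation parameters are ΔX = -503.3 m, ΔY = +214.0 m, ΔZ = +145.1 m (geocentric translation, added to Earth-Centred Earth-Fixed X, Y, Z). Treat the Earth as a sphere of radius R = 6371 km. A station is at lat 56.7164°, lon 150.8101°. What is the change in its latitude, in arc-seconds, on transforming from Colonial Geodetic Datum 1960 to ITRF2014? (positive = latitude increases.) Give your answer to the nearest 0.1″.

sin φ = 0.835964, cos φ = 0.548784, sin λ = 0.487706, cos λ = -0.873008.
North component: ΔN = −sin φ cos λ·ΔX − sin φ sin λ·ΔY + cos φ·ΔZ = −(0.835964)(-0.873008)(-503.3) − (0.835964)(0.487706)(214.0) + (0.548784)(145.1) = -374.93 m.
1° of latitude spans πR/180 = 111195 m, so Δφ = -374.93 / 111195 × 3600 = -12.139″.

Δφ = -12.1″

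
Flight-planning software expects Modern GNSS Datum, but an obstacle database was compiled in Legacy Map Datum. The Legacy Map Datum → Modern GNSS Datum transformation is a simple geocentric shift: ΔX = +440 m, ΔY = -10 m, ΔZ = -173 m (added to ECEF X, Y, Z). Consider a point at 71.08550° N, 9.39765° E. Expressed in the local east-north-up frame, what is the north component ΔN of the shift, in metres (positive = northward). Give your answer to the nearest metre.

ΔN = -465 m

At φ = 71.08550°, λ = 9.39765°: sin φ = 0.946003, cos φ = 0.324157, sin λ = 0.163285, cos λ = 0.986579.
ΔN = −sin φ cos λ·ΔX − sin φ sin λ·ΔY + cos φ·ΔZ = −(0.946003)(0.986579)(440) − (0.946003)(0.163285)(-10) + (0.324157)(-173) = -465.19 m.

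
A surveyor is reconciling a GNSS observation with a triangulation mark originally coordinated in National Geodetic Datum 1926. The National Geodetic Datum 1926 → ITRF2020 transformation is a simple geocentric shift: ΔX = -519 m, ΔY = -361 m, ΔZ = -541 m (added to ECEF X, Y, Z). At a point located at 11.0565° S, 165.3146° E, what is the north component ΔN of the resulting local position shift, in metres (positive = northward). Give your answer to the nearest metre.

At φ = -11.0565°, λ = 165.3146°: sin φ = -0.191777, cos φ = 0.981439, sin λ = 0.253511, cos λ = -0.967332.
ΔN = −sin φ cos λ·ΔX − sin φ sin λ·ΔY + cos φ·ΔZ = −(-0.191777)(-0.967332)(-519) − (-0.191777)(0.253511)(-361) + (0.981439)(-541) = -452.23 m.

ΔN = -452 m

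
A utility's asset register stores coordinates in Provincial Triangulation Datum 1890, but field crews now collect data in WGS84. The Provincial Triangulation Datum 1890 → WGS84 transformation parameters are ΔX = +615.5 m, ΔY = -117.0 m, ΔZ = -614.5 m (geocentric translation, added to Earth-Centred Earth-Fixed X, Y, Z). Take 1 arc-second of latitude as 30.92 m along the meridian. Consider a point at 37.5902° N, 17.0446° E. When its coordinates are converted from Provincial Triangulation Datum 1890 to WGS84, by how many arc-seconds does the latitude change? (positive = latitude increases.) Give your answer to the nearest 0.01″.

Δφ = -26.68″

sin φ = 0.610010, cos φ = 0.792394, sin λ = 0.293116, cos λ = 0.956077.
North component: ΔN = −sin φ cos λ·ΔX − sin φ sin λ·ΔY + cos φ·ΔZ = −(0.610010)(0.956077)(615.5) − (0.610010)(0.293116)(-117.0) + (0.792394)(-614.5) = -824.98 m.
1° of latitude spans 3600 × 30.92 = 111312 m, so Δφ = -824.98 / 111312 × 3600 = -26.681″.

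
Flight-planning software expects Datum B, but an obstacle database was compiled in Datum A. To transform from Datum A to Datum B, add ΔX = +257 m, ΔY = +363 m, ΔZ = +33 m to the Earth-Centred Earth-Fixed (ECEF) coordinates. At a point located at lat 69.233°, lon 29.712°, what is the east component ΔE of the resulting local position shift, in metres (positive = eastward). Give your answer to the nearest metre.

At φ = 69.233°, λ = 29.712°: sin φ = 0.935030, cos φ = 0.354568, sin λ = 0.495641, cos λ = 0.868528.
ΔE = −sin λ·ΔX + cos λ·ΔY = −(0.495641)·(257) + (0.868528)·(363) = 187.90 m.

ΔE = 188 m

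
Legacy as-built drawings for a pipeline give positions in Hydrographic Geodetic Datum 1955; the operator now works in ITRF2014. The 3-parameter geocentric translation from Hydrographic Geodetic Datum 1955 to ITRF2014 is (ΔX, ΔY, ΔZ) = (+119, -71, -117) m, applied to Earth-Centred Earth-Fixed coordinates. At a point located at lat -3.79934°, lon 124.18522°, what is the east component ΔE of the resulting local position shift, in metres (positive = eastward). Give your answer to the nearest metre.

ΔE = -59 m

At φ = -3.79934°, λ = 124.18522°: sin φ = -0.066262, cos φ = 0.997802, sin λ = 0.827226, cos λ = -0.561870.
ΔE = −sin λ·ΔX + cos λ·ΔY = −(0.827226)·(119) + (-0.561870)·(-71) = -58.55 m.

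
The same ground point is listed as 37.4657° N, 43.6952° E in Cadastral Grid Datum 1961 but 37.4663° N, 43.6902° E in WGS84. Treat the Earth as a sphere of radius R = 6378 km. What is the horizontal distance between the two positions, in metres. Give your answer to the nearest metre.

Δφ = 37.4663° − 37.4657° = +0.0006°; Δλ = 43.6902° − 43.6952° = -0.0050°.
1° along a meridian = πR/180 = 111317 m.
ΔN = Δφ × 111317 = 66.8 m; ΔE = Δλ × 111317 × cos(37.4657°) = -0.0050 × 111317 × 0.793718 = -441.8 m.
Distance = √(ΔE² + ΔN²) = √((-441.8)² + 66.8²) = 446.8 m.

447 m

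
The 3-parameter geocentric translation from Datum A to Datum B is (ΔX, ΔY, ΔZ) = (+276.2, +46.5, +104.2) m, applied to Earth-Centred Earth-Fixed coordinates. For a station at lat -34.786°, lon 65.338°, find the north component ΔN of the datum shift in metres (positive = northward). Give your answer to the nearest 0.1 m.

At φ = -34.786°, λ = 65.338°: sin φ = -0.570513, cos φ = 0.821289, sin λ = 0.908785, cos λ = 0.417264.
ΔN = −sin φ cos λ·ΔX − sin φ sin λ·ΔY + cos φ·ΔZ = −(-0.570513)(0.417264)(276.2) − (-0.570513)(0.908785)(46.5) + (0.821289)(104.2) = 175.44 m.

ΔN = 175.4 m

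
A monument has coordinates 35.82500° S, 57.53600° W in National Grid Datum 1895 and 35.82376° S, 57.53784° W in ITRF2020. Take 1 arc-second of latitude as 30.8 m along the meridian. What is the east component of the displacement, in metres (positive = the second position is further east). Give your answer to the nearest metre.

ΔE = -165 m

Δφ = -35.82376° − -35.82500° = +0.00124°; Δλ = -57.53784° − -57.53600° = -0.00184°.
1° of latitude = 3600 × 30.80 = 110880 m.
ΔN = Δφ × 110880 = 137.5 m; ΔE = Δλ × 110880 × cos(-35.82500°) = -0.00184 × 110880 × 0.810809 = -165.4 m.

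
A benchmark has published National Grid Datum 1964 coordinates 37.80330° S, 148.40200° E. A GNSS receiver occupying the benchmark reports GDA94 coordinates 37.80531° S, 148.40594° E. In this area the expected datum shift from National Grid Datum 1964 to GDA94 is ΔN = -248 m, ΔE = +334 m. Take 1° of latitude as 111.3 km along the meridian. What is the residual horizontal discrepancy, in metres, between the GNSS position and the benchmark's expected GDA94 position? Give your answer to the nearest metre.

27 m

Observed coordinate differences: Δφ = -0.00201°, Δλ = +0.00394°.
Converting to metres (1° lat = 111300 m, cos φ = 0.790120): observed ΔN = -223.7 m, observed ΔE = 346.5 m.
Subtracting the expected shift leaves a residual of -223.7 − (-248) = 24.3 m north and 346.5 − (334) = 12.5 m east.
Residual distance = √(24.3² + 12.5²) = 27.3 m.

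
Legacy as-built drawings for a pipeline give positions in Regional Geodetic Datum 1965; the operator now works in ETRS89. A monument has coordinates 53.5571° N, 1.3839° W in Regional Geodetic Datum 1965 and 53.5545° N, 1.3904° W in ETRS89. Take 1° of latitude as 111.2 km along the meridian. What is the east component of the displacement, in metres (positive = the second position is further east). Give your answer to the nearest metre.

ΔE = -429 m

Δφ = 53.5545° − 53.5571° = -0.0026°; Δλ = -1.3904° − -1.3839° = -0.0065°.
ΔN = Δφ × 111200 = -289.1 m; ΔE = Δλ × 111200 × cos(53.5571°) = -0.0065 × 111200 × 0.594021 = -429.4 m.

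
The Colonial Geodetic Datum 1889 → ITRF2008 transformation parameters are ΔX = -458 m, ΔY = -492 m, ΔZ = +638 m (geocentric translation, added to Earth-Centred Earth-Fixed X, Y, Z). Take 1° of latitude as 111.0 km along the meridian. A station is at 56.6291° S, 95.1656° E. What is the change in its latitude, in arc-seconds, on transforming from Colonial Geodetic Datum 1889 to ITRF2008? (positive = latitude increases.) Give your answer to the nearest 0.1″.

sin φ = -0.835127, cos φ = 0.550057, sin λ = 0.995939, cos λ = -0.090035.
North component: ΔN = −sin φ cos λ·ΔX − sin φ sin λ·ΔY + cos φ·ΔZ = −(-0.835127)(-0.090035)(-458) − (-0.835127)(0.995939)(-492) + (0.550057)(638) = -23.84 m.
1° of latitude spans 111000 m, so Δφ = -23.84 / 111000 × 3600 = -0.773″.

Δφ = -0.8″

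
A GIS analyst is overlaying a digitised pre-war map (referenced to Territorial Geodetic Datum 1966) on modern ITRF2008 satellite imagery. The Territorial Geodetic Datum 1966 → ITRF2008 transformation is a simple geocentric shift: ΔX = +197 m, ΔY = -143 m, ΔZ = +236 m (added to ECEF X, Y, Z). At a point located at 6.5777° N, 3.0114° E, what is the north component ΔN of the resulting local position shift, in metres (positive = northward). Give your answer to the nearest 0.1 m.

The local north axis is (−sin φ cos λ, −sin φ sin λ, cos φ), giving ΔN = -22.535 + 0.861 + 234.447 = 212.77 m.

ΔN = 212.8 m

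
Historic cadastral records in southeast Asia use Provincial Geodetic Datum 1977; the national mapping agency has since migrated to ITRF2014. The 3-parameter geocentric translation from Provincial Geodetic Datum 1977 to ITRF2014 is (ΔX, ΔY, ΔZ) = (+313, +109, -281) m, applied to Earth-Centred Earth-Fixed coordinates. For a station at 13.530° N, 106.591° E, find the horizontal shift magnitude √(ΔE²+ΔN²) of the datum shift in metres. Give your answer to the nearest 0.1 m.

The local east axis at (φ, λ) is (−sin λ, cos λ, 0), so ΔE = −sin(106.591°)·313 + cos(106.591°)·109 = -331.09 m.
The local north axis is (−sin φ cos λ, −sin φ sin λ, cos φ), giving ΔN = 20.909 − 24.439 − 273.202 = -276.73 m.
Horizontal magnitude = √(ΔE² + ΔN²) = √((-331.09)² + (-276.73)²) = 431.51 m.

431.5 m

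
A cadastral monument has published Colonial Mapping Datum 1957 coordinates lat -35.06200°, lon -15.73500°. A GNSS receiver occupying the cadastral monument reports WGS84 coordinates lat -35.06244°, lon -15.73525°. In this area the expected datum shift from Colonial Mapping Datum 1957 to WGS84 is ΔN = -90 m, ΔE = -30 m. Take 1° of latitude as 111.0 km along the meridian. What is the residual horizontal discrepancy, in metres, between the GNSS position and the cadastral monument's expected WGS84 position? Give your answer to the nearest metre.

42 m

Observed coordinate differences: Δφ = -0.00044°, Δλ = -0.00025°.
Converting to metres (1° lat = 111000 m, cos φ = 0.818531): observed ΔN = -48.8 m, observed ΔE = -22.7 m.
Subtracting the expected shift leaves a residual of -48.8 − (-90) = 41.2 m north and -22.7 − (-30) = 7.3 m east.
Residual distance = √(41.2² + 7.3²) = 41.8 m.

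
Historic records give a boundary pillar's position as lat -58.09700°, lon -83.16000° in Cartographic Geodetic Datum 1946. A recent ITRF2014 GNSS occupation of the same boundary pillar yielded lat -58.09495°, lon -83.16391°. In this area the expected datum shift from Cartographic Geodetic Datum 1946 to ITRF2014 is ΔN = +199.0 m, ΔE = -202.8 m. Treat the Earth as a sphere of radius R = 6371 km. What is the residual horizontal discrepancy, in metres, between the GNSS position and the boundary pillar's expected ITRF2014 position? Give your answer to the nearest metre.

Observed coordinate differences: Δφ = +0.00205°, Δλ = -0.00391°.
Converting to metres (1° lat = 111195 m, cos φ = 0.528483): observed ΔN = 227.9 m, observed ΔE = -229.8 m.
Subtracting the expected shift leaves a residual of 227.9 − (199.0) = 28.9 m north and -229.8 − (-202.8) = -27.0 m east.
Residual distance = √(28.9² + (-27.0)²) = 39.6 m.

40 m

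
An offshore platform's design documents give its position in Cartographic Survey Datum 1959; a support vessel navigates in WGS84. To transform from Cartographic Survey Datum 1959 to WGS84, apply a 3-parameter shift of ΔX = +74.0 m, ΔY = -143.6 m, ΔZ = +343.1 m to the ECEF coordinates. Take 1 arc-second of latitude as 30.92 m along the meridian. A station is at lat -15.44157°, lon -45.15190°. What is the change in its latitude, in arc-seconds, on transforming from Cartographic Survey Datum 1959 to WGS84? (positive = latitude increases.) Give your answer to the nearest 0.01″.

sin φ = -0.266256, cos φ = 0.963902, sin λ = -0.708979, cos λ = 0.705230.
North component: ΔN = −sin φ cos λ·ΔX − sin φ sin λ·ΔY + cos φ·ΔZ = −(-0.266256)(0.705230)(74.0) − (-0.266256)(-0.708979)(-143.6) + (0.963902)(343.1) = 371.72 m.
1° of latitude spans 3600 × 30.92 = 111312 m, so Δφ = 371.72 / 111312 × 3600 = 12.022″.

Δφ = 12.02″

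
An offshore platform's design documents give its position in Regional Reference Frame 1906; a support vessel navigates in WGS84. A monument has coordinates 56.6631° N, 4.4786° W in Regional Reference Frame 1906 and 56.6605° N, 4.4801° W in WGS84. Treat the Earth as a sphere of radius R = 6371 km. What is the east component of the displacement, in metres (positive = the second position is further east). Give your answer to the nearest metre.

Δφ = 56.6605° − 56.6631° = -0.0026°; Δλ = -4.4801° − -4.4786° = -0.0015°.
1° along a meridian = πR/180 = 111195 m.
ΔN = Δφ × 111195 = -289.1 m; ΔE = Δλ × 111195 × cos(56.6631°) = -0.0015 × 111195 × 0.549561 = -91.7 m.

ΔE = -92 m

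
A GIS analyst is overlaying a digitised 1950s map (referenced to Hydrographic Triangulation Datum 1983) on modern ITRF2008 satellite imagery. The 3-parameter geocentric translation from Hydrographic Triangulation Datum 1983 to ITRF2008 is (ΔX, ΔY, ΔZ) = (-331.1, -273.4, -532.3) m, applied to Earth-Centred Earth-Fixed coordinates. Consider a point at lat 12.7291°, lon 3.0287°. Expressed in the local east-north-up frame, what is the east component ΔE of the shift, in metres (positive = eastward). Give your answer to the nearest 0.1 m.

ΔE = -255.5 m

The local east axis at (φ, λ) is (−sin λ, cos λ, 0), so ΔE = −sin(3.0287°)·(-331.1) + cos(3.0287°)·(-273.4) = -255.52 m.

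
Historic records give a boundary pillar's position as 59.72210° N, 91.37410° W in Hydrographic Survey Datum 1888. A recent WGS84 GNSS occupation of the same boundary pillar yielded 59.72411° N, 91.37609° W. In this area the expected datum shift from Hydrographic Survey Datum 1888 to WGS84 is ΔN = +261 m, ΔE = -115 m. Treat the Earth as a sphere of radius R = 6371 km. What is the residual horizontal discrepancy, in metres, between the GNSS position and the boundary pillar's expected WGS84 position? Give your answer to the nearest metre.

Observed coordinate differences: Δφ = +0.00201°, Δλ = -0.00199°.
Converting to metres (1° lat = 111195 m, cos φ = 0.504195): observed ΔN = 223.5 m, observed ΔE = -111.6 m.
Subtracting the expected shift leaves a residual of 223.5 − (261) = -37.5 m north and -111.6 − (-115) = 3.4 m east.
Residual distance = √((-37.5)² + 3.4²) = 37.7 m.

38 m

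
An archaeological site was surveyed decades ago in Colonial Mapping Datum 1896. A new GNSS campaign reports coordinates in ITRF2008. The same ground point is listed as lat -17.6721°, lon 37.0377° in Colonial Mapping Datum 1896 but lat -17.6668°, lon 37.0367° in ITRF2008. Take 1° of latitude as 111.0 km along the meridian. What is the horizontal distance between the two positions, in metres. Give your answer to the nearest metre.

Δφ = -17.6668° − -17.6721° = +0.0053°; Δλ = 37.0367° − 37.0377° = -0.0010°.
ΔN = Δφ × 111000 = 588.3 m; ΔE = Δλ × 111000 × cos(-17.6721°) = -0.0010 × 111000 × 0.952809 = -105.8 m.
Distance = √(ΔE² + ΔN²) = √((-105.8)² + 588.3²) = 597.7 m.

598 m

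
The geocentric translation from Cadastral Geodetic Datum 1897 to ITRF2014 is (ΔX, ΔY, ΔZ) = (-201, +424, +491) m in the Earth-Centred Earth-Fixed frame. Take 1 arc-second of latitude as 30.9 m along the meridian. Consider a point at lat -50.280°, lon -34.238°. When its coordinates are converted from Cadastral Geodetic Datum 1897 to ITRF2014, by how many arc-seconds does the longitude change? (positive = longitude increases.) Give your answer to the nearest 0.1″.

sin φ = -0.769177, cos φ = 0.639036, sin λ = -0.562632, cos λ = 0.826708.
East component: ΔE = −sin λ·ΔX + cos λ·ΔY = −(-0.562632)(-201) + (0.826708)(424) = 237.44 m.
1° of latitude spans 3600 × 30.90 = 111240 m; at latitude φ, 1° of longitude spans that × cos φ = 71086.4 m, so Δλ = 237.44 / 71086.4 × 3600 = 12.024″.

Δλ = 12.0″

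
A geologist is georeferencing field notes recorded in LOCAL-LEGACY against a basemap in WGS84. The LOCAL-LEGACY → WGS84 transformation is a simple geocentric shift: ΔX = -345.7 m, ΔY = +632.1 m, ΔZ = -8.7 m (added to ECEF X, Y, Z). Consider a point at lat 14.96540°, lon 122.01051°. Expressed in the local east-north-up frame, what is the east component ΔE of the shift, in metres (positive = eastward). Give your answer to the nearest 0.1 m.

ΔE = -41.9 m

At φ = 14.96540°, λ = 122.01051°: sin φ = 0.258236, cos φ = 0.966082, sin λ = 0.847951, cos λ = -0.530075.
ΔE = −sin λ·ΔX + cos λ·ΔY = −(0.847951)·(-345.7) + (-0.530075)·(632.1) = -41.92 m.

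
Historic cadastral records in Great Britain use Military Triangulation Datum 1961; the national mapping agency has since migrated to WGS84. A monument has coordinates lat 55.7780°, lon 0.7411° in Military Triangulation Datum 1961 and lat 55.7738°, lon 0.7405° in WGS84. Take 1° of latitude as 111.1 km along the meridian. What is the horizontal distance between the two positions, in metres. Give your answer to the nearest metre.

468 m

Δφ = 55.7738° − 55.7780° = -0.0042°; Δλ = 0.7405° − 0.7411° = -0.0006°.
ΔN = Δφ × 111100 = -466.6 m; ΔE = Δλ × 111100 × cos(55.7780°) = -0.0006 × 111100 × 0.562401 = -37.5 m.
Distance = √(ΔE² + ΔN²) = √((-37.5)² + (-466.6)²) = 468.1 m.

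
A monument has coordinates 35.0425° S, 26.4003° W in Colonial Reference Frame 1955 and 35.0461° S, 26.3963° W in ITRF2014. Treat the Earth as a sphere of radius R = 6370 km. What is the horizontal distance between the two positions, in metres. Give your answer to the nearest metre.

541 m

Δφ = -35.0461° − -35.0425° = -0.0036°; Δλ = -26.3963° − -26.4003° = +0.0040°.
1° along a meridian = πR/180 = 111177 m.
ΔN = Δφ × 111177 = -400.2 m; ΔE = Δλ × 111177 × cos(-35.0425°) = +0.0040 × 111177 × 0.818726 = 364.1 m.
Distance = √(ΔE² + ΔN²) = √(364.1² + (-400.2)²) = 541.1 m.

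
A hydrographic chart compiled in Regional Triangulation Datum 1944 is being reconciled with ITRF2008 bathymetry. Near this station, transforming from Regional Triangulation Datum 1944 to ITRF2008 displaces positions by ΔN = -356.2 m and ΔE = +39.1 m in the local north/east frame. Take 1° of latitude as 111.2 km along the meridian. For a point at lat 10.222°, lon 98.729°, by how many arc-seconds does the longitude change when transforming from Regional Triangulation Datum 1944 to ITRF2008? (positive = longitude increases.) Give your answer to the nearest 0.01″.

At latitude 10.222°, cos φ = 0.984128.
1° of longitude at this latitude = 111.2 × cos φ = 109.43 km, so Δλ = 39.1 / 109435.0 = 0.0003573° = 1.286″.

Δλ = 1.29″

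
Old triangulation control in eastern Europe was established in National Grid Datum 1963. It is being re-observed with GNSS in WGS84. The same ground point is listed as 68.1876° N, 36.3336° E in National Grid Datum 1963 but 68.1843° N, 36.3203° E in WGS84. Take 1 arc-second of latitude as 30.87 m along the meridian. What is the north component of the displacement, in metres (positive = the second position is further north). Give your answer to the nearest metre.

ΔN = -367 m

Δφ = 68.1843° − 68.1876° = -0.0033°; Δλ = 36.3203° − 36.3336° = -0.0133°.
1° of latitude = 3600 × 30.87 = 111132 m.
ΔN = Δφ × 111132 = -366.7 m; ΔE = Δλ × 111132 × cos(68.1876°) = -0.0133 × 111132 × 0.371569 = -549.2 m.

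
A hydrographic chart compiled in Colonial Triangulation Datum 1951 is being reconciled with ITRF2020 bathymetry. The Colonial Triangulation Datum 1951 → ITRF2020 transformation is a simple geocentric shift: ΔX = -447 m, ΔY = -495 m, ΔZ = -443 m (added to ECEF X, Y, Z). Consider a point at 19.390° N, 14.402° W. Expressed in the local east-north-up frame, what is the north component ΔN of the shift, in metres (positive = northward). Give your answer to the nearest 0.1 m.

The local north axis is (−sin φ cos λ, −sin φ sin λ, cos φ), giving ΔN = 143.739 − 40.875 − 417.873 = -315.01 m.

ΔN = -315.0 m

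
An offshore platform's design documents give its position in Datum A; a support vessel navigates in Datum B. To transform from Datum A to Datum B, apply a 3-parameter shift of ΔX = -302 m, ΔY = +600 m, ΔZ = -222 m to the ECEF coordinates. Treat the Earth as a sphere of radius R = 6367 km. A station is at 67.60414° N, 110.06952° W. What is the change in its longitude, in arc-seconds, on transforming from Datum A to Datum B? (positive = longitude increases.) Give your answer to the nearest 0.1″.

Δλ = -41.6″

sin φ = 0.924574, cos φ = 0.381004, sin λ = -0.939277, cos λ = -0.343160.
East component: ΔE = −sin λ·ΔX + cos λ·ΔY = −(-0.939277)(-302) + (-0.343160)(600) = -489.56 m.
1° of latitude spans πR/180 = 111125 m; at latitude φ, 1° of longitude spans that × cos φ = 42339.1 m, so Δλ = -489.56 / 42339.1 × 3600 = -41.626″.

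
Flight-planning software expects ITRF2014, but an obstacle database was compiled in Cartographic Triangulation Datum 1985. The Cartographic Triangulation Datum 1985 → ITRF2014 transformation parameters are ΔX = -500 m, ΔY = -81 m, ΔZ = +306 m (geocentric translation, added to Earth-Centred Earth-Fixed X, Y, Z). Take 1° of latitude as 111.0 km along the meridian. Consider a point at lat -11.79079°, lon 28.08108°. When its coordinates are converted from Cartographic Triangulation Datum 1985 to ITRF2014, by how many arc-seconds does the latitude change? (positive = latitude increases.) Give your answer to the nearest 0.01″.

sin φ = -0.204339, cos φ = 0.978900, sin λ = 0.470721, cos λ = 0.882282.
North component: ΔN = −sin φ cos λ·ΔX − sin φ sin λ·ΔY + cos φ·ΔZ = −(-0.204339)(0.882282)(-500) − (-0.204339)(0.470721)(-81) + (0.978900)(306) = 201.61 m.
1° of latitude spans 111000 m, so Δφ = 201.61 / 111000 × 3600 = 6.539″.

Δφ = 6.54″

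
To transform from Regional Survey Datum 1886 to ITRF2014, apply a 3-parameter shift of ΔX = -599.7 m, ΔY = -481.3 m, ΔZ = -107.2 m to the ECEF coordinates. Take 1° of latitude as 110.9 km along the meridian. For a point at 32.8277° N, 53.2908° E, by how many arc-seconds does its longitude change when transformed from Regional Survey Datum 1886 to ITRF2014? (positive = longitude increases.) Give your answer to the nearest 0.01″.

sin φ = 0.542115, cos φ = 0.840305, sin λ = 0.801680, cos λ = 0.597754.
East component: ΔE = −sin λ·ΔX + cos λ·ΔY = −(0.801680)(-599.7) + (0.597754)(-481.3) = 193.07 m.
1° of latitude spans 110900 m; at latitude φ, 1° of longitude spans that × cos φ = 93189.8 m, so Δλ = 193.07 / 93189.8 × 3600 = 7.458″.

Δλ = 7.46″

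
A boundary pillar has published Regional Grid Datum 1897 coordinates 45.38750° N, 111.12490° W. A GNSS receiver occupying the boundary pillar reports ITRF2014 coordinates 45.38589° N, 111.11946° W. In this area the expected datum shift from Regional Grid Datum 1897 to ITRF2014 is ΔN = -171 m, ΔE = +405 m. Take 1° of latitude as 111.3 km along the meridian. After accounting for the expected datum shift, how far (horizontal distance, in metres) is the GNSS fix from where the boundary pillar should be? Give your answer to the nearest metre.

22 m

Observed coordinate differences: Δφ = -0.00161°, Δλ = +0.00544°.
Converting to metres (1° lat = 111300 m, cos φ = 0.702308): observed ΔN = -179.2 m, observed ΔE = 425.2 m.
Subtracting the expected shift leaves a residual of -179.2 − (-171) = -8.2 m north and 425.2 − (405) = 20.2 m east.
Residual distance = √((-8.2)² + 20.2²) = 21.8 m.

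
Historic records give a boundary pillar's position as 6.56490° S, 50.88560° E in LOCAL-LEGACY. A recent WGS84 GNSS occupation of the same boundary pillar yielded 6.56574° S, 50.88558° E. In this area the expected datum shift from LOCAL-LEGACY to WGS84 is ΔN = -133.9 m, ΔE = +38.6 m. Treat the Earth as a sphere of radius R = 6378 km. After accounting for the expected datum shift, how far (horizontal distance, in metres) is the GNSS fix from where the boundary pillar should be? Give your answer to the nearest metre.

57 m

Observed coordinate differences: Δφ = -0.00084°, Δλ = -0.00002°.
Converting to metres (1° lat = 111317 m, cos φ = 0.993443): observed ΔN = -93.5 m, observed ΔE = -2.2 m.
Subtracting the expected shift leaves a residual of -93.5 − (-133.9) = 40.4 m north and -2.2 − (38.6) = -40.8 m east.
Residual distance = √(40.4² + (-40.8)²) = 57.4 m.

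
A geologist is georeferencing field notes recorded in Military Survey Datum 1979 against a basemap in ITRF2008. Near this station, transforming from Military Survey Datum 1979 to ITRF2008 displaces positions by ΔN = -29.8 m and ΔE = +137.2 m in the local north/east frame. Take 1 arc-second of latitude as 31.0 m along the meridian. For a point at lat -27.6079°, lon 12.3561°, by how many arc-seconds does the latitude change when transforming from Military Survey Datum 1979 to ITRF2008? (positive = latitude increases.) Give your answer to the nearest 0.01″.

Δφ = -0.96″

1″ of latitude = 31.00 m, so Δφ = -29.8 / 31.00 = -0.961″.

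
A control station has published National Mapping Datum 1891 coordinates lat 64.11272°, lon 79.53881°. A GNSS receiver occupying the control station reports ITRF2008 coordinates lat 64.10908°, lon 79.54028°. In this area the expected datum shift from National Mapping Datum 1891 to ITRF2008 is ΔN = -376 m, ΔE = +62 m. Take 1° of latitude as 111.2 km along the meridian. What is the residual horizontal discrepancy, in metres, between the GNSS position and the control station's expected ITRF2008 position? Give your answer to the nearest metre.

Observed coordinate differences: Δφ = -0.00364°, Δλ = +0.00147°.
Converting to metres (1° lat = 111200 m, cos φ = 0.436602): observed ΔN = -404.8 m, observed ΔE = 71.4 m.
Subtracting the expected shift leaves a residual of -404.8 − (-376) = -28.8 m north and 71.4 − (62) = 9.4 m east.
Residual distance = √((-28.8)² + 9.4²) = 30.3 m.

30 m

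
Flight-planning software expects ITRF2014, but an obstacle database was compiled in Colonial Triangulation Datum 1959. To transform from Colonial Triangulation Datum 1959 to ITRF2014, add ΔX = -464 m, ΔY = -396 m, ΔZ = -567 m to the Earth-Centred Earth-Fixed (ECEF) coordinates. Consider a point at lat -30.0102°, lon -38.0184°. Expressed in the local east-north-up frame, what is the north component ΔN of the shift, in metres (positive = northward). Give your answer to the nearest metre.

The local north axis is (−sin φ cos λ, −sin φ sin λ, cos φ), giving ΔN = -182.829 + 121.989 − 490.986 = -551.83 m.

ΔN = -552 m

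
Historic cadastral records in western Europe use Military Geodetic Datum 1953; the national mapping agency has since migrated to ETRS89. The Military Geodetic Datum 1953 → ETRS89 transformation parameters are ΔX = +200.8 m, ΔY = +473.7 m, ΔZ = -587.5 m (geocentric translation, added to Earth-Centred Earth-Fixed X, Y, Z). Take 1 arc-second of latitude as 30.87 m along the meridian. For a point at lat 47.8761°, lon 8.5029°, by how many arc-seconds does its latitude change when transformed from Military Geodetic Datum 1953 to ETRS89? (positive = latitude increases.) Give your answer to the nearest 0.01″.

sin φ = 0.741696, cos φ = 0.670736, sin λ = 0.147859, cos λ = 0.989008.
North component: ΔN = −sin φ cos λ·ΔX − sin φ sin λ·ΔY + cos φ·ΔZ = −(0.741696)(0.989008)(200.8) − (0.741696)(0.147859)(473.7) + (0.670736)(-587.5) = -593.30 m.
1° of latitude spans 3600 × 30.87 = 111132 m, so Δφ = -593.30 / 111132 × 3600 = -19.219″.

Δφ = -19.22″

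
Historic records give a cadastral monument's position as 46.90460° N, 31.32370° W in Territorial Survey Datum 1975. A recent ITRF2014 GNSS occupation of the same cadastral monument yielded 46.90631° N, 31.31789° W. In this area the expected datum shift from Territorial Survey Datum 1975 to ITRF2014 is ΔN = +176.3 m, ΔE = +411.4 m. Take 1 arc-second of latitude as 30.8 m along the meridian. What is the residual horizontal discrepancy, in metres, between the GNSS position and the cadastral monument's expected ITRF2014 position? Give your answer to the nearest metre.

32 m

Observed coordinate differences: Δφ = +0.00171°, Δλ = +0.00581°.
Converting to metres (1° lat = 110880 m, cos φ = 0.683215): observed ΔN = 189.6 m, observed ΔE = 440.1 m.
Subtracting the expected shift leaves a residual of 189.6 − (176.3) = 13.3 m north and 440.1 − (411.4) = 28.7 m east.
Residual distance = √(13.3² + 28.7²) = 31.7 m.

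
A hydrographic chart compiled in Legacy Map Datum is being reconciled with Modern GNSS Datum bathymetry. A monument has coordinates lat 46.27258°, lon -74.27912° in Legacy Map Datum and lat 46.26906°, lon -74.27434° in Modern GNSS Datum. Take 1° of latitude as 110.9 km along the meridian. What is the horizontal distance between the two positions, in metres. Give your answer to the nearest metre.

Δφ = 46.26906° − 46.27258° = -0.00352°; Δλ = -74.27434° − -74.27912° = +0.00478°.
ΔN = Δφ × 110900 = -390.4 m; ΔE = Δλ × 110900 × cos(46.27258°) = +0.00478 × 110900 × 0.691228 = 366.4 m.
Distance = √(ΔE² + ΔN²) = √(366.4² + (-390.4)²) = 535.4 m.

535 m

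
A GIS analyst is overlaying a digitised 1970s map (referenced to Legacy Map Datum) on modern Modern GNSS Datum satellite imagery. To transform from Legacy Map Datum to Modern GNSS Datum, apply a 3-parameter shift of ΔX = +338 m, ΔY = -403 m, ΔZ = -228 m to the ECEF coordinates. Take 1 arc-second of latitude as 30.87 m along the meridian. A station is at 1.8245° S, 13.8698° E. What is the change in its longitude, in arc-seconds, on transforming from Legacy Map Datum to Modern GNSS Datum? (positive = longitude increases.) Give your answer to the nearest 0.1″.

Δλ = -15.3″

sin φ = -0.031838, cos φ = 0.999493, sin λ = 0.239716, cos λ = 0.970843.
East component: ΔE = −sin λ·ΔX + cos λ·ΔY = −(0.239716)(338) + (0.970843)(-403) = -472.27 m.
1° of latitude spans 3600 × 30.87 = 111132 m; at latitude φ, 1° of longitude spans that × cos φ = 111075.7 m, so Δλ = -472.27 / 111075.7 × 3600 = -15.307″.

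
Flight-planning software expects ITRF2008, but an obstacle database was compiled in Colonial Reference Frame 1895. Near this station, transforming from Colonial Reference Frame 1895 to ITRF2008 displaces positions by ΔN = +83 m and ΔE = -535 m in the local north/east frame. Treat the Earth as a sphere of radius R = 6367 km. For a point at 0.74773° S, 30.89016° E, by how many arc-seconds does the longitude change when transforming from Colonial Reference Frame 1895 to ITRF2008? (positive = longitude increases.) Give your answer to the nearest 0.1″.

Δλ = -17.3″

At latitude -0.74773°, cos φ = 0.999915.
One radian of longitude at latitude φ spans R cos φ, so Δλ = ΔE / (R cos φ) = -535.0 / (6367000 × 0.999915) = -8.4034e-05 rad = -17.333″.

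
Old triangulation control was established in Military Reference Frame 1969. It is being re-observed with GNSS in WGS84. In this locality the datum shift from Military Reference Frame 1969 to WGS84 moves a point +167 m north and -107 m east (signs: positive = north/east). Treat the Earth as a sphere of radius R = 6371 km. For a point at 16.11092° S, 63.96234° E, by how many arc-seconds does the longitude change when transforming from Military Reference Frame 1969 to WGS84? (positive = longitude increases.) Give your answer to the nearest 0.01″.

At latitude -16.11092°, cos φ = 0.960726.
One radian of longitude at latitude φ spans R cos φ, so Δλ = ΔE / (R cos φ) = -107.0 / (6371000 × 0.960726) = -1.7481e-05 rad = -3.606″.

Δλ = -3.61″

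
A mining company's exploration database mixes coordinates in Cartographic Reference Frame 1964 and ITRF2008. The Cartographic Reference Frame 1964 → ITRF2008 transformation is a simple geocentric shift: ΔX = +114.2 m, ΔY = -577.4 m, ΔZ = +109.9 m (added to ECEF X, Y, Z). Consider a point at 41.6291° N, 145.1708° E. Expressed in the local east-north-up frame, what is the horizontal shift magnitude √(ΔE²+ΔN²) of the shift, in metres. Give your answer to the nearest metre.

547 m

The local east axis at (φ, λ) is (−sin λ, cos λ, 0), so ΔE = −sin(145.1708°)·114.2 + cos(145.1708°)·(-577.4) = 408.74 m.
The local north axis is (−sin φ cos λ, −sin φ sin λ, cos φ), giving ΔN = 62.273 + 219.069 + 82.146 = 363.49 m.
Horizontal magnitude = √(ΔE² + ΔN²) = √(408.74² + 363.49²) = 546.98 m.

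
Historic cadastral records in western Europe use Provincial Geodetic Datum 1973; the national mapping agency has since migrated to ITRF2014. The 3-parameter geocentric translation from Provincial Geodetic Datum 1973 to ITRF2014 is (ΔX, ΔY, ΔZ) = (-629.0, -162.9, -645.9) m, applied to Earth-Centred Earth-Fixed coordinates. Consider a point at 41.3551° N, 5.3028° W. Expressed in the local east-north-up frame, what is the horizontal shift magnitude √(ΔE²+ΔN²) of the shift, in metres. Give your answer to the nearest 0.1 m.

The local east axis at (φ, λ) is (−sin λ, cos λ, 0), so ΔE = −sin(-5.3028°)·(-629.0) + cos(-5.3028°)·(-162.9) = -220.33 m.
The local north axis is (−sin φ cos λ, −sin φ sin λ, cos φ), giving ΔN = 413.817 − 9.947 − 484.831 = -80.96 m.
Horizontal magnitude = √(ΔE² + ΔN²) = √((-220.33)² + (-80.96)²) = 234.74 m.

234.7 m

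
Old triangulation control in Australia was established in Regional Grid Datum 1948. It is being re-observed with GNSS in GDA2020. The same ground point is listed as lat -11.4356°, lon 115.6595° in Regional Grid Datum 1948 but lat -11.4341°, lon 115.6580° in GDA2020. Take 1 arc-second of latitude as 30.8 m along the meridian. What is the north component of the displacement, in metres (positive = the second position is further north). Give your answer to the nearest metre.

Δφ = -11.4341° − -11.4356° = +0.0015°; Δλ = 115.6580° − 115.6595° = -0.0015°.
1° of latitude = 3600 × 30.80 = 110880 m.
ΔN = Δφ × 110880 = 166.3 m; ΔE = Δλ × 110880 × cos(-11.4356°) = -0.0015 × 110880 × 0.980148 = -163.0 m.

ΔN = 166 m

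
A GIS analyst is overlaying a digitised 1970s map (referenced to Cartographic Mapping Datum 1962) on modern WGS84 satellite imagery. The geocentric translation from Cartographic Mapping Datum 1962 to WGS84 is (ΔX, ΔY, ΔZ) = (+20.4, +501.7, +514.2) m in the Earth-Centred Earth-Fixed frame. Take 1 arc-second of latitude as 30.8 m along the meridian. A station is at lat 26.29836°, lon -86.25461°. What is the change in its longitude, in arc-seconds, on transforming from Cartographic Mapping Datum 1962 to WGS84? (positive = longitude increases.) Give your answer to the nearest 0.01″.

sin φ = 0.443046, cos φ = 0.896499, sin λ = -0.997864, cos λ = 0.065323.
East component: ΔE = −sin λ·ΔX + cos λ·ΔY = −(-0.997864)(20.4) + (0.065323)(501.7) = 53.13 m.
1° of latitude spans 3600 × 30.80 = 110880 m; at latitude φ, 1° of longitude spans that × cos φ = 99403.8 m, so Δλ = 53.13 / 99403.8 × 3600 = 1.924″.

Δλ = 1.92″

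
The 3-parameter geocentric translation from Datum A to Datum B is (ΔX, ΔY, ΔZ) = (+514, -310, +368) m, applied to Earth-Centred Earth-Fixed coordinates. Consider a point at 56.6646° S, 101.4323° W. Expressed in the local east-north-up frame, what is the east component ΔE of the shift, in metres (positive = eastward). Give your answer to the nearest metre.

ΔE = 565 m

At φ = -56.6646°, λ = -101.4323°: sin φ = -0.835468, cos φ = 0.549539, sin λ = -0.980160, cos λ = -0.198210.
ΔE = −sin λ·ΔX + cos λ·ΔY = −(-0.980160)·(514) + (-0.198210)·(-310) = 565.25 m.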